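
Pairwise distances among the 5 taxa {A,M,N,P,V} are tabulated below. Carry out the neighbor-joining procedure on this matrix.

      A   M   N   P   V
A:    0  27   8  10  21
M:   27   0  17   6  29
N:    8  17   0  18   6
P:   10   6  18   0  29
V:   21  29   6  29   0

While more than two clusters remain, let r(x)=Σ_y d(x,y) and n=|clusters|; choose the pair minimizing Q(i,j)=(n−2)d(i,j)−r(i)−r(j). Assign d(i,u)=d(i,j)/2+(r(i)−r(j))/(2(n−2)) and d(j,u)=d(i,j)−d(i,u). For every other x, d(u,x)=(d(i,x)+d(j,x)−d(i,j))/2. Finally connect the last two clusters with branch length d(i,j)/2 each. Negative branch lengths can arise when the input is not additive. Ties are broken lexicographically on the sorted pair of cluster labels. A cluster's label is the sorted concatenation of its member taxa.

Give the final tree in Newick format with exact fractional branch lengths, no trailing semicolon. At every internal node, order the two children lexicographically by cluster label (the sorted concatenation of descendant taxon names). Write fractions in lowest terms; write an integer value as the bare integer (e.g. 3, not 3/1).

1. join M+P (d=6, Q=-124) ⇒ MP; edges |M|=17/3, |P|=1/3
  updated: d(A,MP)=31/2, d(MP,N)=29/2, d(MP,V)=26
2. join A+MP (d=31/2, Q=-139/2) ⇒ AMP; edges |A|=39/8, |MP|=85/8
  updated: d(AMP,N)=7/2, d(AMP,V)=63/4
3. join AMP+N (d=7/2, Q=-101/4) ⇒ AMNP; edges |AMP|=53/8, |N|=-25/8
  updated: d(AMNP,V)=73/8
4. join AMNP+V (d=73/8) ⇒ AMNPV; edges |AMNP|=73/16, |V|=73/16
final tree: (((A:39/8,(M:17/3,P:1/3):85/8):53/8,N:-25/8):73/16,V:73/16)
total length: 273/8

(((A:39/8,(M:17/3,P:1/3):85/8):53/8,N:-25/8):73/16,V:73/16)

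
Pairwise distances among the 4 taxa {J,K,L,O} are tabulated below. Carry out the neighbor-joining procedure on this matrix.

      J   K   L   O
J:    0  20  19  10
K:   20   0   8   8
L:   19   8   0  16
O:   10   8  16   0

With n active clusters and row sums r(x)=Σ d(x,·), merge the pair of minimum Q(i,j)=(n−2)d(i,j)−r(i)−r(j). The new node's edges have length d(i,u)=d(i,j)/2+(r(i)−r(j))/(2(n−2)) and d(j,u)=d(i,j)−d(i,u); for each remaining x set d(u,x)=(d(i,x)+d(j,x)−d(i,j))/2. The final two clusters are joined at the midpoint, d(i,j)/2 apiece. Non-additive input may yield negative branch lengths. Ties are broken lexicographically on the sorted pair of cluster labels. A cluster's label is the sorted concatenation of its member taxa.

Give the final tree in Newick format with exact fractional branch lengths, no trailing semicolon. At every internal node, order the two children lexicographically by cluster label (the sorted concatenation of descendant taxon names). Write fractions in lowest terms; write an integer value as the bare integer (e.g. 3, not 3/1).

iteration 1: select J,O (d=10, Q=-63); attach at lengths (35/4, 5/4); label the merged cluster JO
  updated: d(JO,K)=9, d(JO,L)=25/2
iteration 2: select JO,K (d=9, Q=-59/2); attach at lengths (27/4, 9/4); label the merged cluster JKO
  updated: d(JKO,L)=23/4
iteration 3: select JKO,L (d=23/4); attach at lengths (23/8, 23/8); label the merged cluster JKLO
final tree: (((J:35/4,O:5/4):27/4,K:9/4):23/8,L:23/8)
total length: 99/4

(((J:35/4,O:5/4):27/4,K:9/4):23/8,L:23/8)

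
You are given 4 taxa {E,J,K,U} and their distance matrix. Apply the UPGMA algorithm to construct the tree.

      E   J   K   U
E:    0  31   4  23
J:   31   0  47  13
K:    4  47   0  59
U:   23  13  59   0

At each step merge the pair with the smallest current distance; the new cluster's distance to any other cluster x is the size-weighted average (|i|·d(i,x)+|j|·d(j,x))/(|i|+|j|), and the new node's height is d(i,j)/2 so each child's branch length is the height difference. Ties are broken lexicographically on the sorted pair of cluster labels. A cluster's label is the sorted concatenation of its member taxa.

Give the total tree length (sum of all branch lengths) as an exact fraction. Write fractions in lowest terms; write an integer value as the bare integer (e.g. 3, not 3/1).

1. join E+K (d=4) ⇒ EK; edges |E|=2, |K|=2
  updated: d(EK,J)=39, d(EK,U)=41
2. join J+U (d=13) ⇒ JU; edges |J|=13/2, |U|=13/2
  updated: d(EK,JU)=40
3. join EK+JU (d=40) ⇒ EJKU; edges |EK|=18, |JU|=27/2
final tree: ((E:2,K:2):18,(J:13/2,U:13/2):27/2)
total length: 97/2

97/2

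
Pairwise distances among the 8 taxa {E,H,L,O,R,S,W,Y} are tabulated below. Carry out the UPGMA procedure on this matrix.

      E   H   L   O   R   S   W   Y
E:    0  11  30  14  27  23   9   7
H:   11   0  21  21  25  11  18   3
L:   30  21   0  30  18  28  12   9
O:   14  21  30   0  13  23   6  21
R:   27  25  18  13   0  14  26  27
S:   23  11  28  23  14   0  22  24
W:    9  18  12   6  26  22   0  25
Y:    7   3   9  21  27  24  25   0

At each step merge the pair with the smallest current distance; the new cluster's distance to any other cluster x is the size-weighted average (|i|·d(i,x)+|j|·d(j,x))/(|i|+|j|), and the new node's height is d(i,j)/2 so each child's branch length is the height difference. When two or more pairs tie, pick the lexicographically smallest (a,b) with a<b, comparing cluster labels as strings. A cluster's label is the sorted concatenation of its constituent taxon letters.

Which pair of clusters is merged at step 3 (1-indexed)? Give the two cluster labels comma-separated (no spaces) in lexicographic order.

iteration 1: select H,Y (d=3); attach at lengths (3/2, 3/2); label the merged cluster HY
  updated: d(E,HY)=9, d(HY,L)=15, d(HY,O)=21, d(HY,R)=26, d(HY,S)=35/2, d(HY,W)=43/2
iteration 2: select O,W (d=6); attach at lengths (3, 3); label the merged cluster OW
  updated: d(E,OW)=23/2, d(HY,OW)=85/4, d(L,OW)=21, d(OW,R)=39/2, d(OW,S)=45/2
iteration 3: select E,HY (d=9); attach at lengths (9/2, 3); label the merged cluster EHY
  updated: d(EHY,L)=20, d(EHY,OW)=18, d(EHY,R)=79/3, d(EHY,S)=58/3
iteration 4: select R,S (d=14); attach at lengths (7, 7); label the merged cluster RS
  updated: d(EHY,RS)=137/6, d(L,RS)=23, d(OW,RS)=21
iteration 5: select EHY,OW (d=18); attach at lengths (9/2, 6); label the merged cluster EHOWY
  updated: d(EHOWY,L)=102/5, d(EHOWY,RS)=221/10
iteration 6: select EHOWY,L (d=102/5); attach at lengths (6/5, 51/5); label the merged cluster EHLOWY
  updated: d(EHLOWY,RS)=89/4
iteration 7: select EHLOWY,RS (d=89/4); attach at lengths (37/40, 33/8); label the merged cluster EHLORSWY
final tree: ((((E:9/2,(H:3/2,Y:3/2):3):9/2,(O:3,W:3):6):6/5,L:51/5):37/40,(R:7,S:7):33/8)
total length: 1149/20

E,HY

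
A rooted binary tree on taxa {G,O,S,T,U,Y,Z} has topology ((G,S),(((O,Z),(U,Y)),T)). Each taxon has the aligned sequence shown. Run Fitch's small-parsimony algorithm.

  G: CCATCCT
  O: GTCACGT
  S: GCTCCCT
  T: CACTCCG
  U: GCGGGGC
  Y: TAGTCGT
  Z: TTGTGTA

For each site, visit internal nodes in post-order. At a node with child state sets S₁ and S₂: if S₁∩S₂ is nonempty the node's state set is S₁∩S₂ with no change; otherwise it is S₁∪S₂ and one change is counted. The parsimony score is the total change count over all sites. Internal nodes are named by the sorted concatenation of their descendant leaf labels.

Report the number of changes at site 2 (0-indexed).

GS@0: {C} ∪ {G} = {C,G} (union, +1)
OZ@0: {G} ∪ {T} = {G,T} (union, +1)
UY@0: {G} ∪ {T} = {G,T} (union, +1)
OUYZ@0: {G,T} ∩ {G,T} = {G,T} (intersection, +0)
OTUYZ@0: {G,T} ∪ {C} = {C,G,T} (union, +1)
GOSTUYZ@0: {C,G} ∩ {C,G,T} = {C,G} (intersection, +0)
GS@1: {C} ∩ {C} = {C} (intersection, +0)
OZ@1: {T} ∩ {T} = {T} (intersection, +0)
UY@1: {C} ∪ {A} = {A,C} (union, +1)
OUYZ@1: {T} ∪ {A,C} = {A,C,T} (union, +1)
OTUYZ@1: {A,C,T} ∩ {A} = {A} (intersection, +0)
GOSTUYZ@1: {C} ∪ {A} = {A,C} (union, +1)
GS@2: {A} ∪ {T} = {A,T} (union, +1)
OZ@2: {C} ∪ {G} = {C,G} (union, +1)
UY@2: {G} ∩ {G} = {G} (intersection, +0)
OUYZ@2: {C,G} ∩ {G} = {G} (intersection, +0)
OTUYZ@2: {G} ∪ {C} = {C,G} (union, +1)
GOSTUYZ@2: {A,T} ∪ {C,G} = {A,C,G,T} (union, +1)
GS@3: {T} ∪ {C} = {C,T} (union, +1)
OZ@3: {A} ∪ {T} = {A,T} (union, +1)
UY@3: {G} ∪ {T} = {G,T} (union, +1)
OUYZ@3: {A,T} ∩ {G,T} = {T} (intersection, +0)
OTUYZ@3: {T} ∩ {T} = {T} (intersection, +0)
GOSTUYZ@3: {C,T} ∩ {T} = {T} (intersection, +0)
GS@4: {C} ∩ {C} = {C} (intersection, +0)
OZ@4: {C} ∪ {G} = {C,G} (union, +1)
UY@4: {G} ∪ {C} = {C,G} (union, +1)
OUYZ@4: {C,G} ∩ {C,G} = {C,G} (intersection, +0)
OTUYZ@4: {C,G} ∩ {C} = {C} (intersection, +0)
GOSTUYZ@4: {C} ∩ {C} = {C} (intersection, +0)
GS@5: {C} ∩ {C} = {C} (intersection, +0)
OZ@5: {G} ∪ {T} = {G,T} (union, +1)
UY@5: {G} ∩ {G} = {G} (intersection, +0)
OUYZ@5: {G,T} ∩ {G} = {G} (intersection, +0)
OTUYZ@5: {G} ∪ {C} = {C,G} (union, +1)
GOSTUYZ@5: {C} ∩ {C,G} = {C} (intersection, +0)
GS@6: {T} ∩ {T} = {T} (intersection, +0)
OZ@6: {T} ∪ {A} = {A,T} (union, +1)
UY@6: {C} ∪ {T} = {C,T} (union, +1)
OUYZ@6: {A,T} ∩ {C,T} = {T} (intersection, +0)
OTUYZ@6: {T} ∪ {G} = {G,T} (union, +1)
GOSTUYZ@6: {T} ∩ {G,T} = {T} (intersection, +0)
per-site changes: [4, 3, 4, 3, 2, 2, 3]; total = 21

4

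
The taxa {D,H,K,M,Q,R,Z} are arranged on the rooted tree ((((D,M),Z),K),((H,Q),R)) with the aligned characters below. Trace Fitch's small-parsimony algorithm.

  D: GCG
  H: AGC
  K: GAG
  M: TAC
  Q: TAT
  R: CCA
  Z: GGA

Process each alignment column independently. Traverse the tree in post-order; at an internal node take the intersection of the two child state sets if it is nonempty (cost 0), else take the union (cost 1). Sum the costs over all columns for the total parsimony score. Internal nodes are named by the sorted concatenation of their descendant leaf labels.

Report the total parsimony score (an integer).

13

[col 0] DM: children D:{G}, M:{T} ∪→ {G,T}; cost 1
[col 0] DMZ: children DM:{G,T}, Z:{G} ∩→ {G}; cost 0
[col 0] DKMZ: children DMZ:{G}, K:{G} ∩→ {G}; cost 0
[col 0] HQ: children H:{A}, Q:{T} ∪→ {A,T}; cost 1
[col 0] HQR: children HQ:{A,T}, R:{C} ∪→ {A,C,T}; cost 1
[col 0] DHKMQRZ: children DKMZ:{G}, HQR:{A,C,T} ∪→ {A,C,G,T}; cost 1
[col 1] DM: children D:{C}, M:{A} ∪→ {A,C}; cost 1
[col 1] DMZ: children DM:{A,C}, Z:{G} ∪→ {A,C,G}; cost 1
[col 1] DKMZ: children DMZ:{A,C,G}, K:{A} ∩→ {A}; cost 0
[col 1] HQ: children H:{G}, Q:{A} ∪→ {A,G}; cost 1
[col 1] HQR: children HQ:{A,G}, R:{C} ∪→ {A,C,G}; cost 1
[col 1] DHKMQRZ: children DKMZ:{A}, HQR:{A,C,G} ∩→ {A}; cost 0
[col 2] DM: children D:{G}, M:{C} ∪→ {C,G}; cost 1
[col 2] DMZ: children DM:{C,G}, Z:{A} ∪→ {A,C,G}; cost 1
[col 2] DKMZ: children DMZ:{A,C,G}, K:{G} ∩→ {G}; cost 0
[col 2] HQ: children H:{C}, Q:{T} ∪→ {C,T}; cost 1
[col 2] HQR: children HQ:{C,T}, R:{A} ∪→ {A,C,T}; cost 1
[col 2] DHKMQRZ: children DKMZ:{G}, HQR:{A,C,T} ∪→ {A,C,G,T}; cost 1
per-site changes: [4, 4, 5]; total = 13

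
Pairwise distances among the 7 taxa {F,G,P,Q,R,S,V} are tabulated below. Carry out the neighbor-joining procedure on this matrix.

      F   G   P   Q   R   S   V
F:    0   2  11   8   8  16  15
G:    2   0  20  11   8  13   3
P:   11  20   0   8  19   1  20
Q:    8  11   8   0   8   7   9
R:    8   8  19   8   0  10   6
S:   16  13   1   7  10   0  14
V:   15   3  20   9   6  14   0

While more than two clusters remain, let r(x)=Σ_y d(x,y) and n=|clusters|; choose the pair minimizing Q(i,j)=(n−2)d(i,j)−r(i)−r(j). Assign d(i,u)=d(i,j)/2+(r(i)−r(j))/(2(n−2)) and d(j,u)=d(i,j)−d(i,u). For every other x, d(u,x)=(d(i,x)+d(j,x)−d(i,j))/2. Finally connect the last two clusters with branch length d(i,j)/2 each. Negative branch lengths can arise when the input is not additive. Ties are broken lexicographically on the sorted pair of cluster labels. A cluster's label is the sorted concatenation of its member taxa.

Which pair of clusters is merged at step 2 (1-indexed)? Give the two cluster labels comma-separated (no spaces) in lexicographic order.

iteration 1: select P,S (d=1, Q=-135); attach at lengths (23/10, -13/10); label the merged cluster PS
  updated: d(F,PS)=13, d(G,PS)=16, d(PS,Q)=7, d(PS,R)=14, d(PS,V)=33/2
iteration 2: select PS,Q (d=7, Q=-163/2); attach at lengths (103/16, 9/16); label the merged cluster PQS
  updated: d(F,PQS)=7, d(G,PQS)=10, d(PQS,R)=15/2, d(PQS,V)=37/4
iteration 3: select F,G (d=2, Q=-49); attach at lengths (5/2, -1/2); label the merged cluster FG
  updated: d(FG,PQS)=15/2, d(FG,R)=7, d(FG,V)=8
iteration 4: select FG,PQS (d=15/2, Q=-127/4); attach at lengths (53/16, 67/16); label the merged cluster FGPQS
  updated: d(FGPQS,R)=7/2, d(FGPQS,V)=39/8
iteration 5: select FGPQS,R (d=7/2, Q=-115/8); attach at lengths (19/16, 37/16); label the merged cluster FGPQRS
  updated: d(FGPQRS,V)=59/16
iteration 6: select FGPQRS,V (d=59/16); attach at lengths (59/32, 59/32); label the merged cluster FGPQRSV
final tree: ((((F:5/2,G:-1/2):53/16,((P:23/10,S:-13/10):103/16,Q:9/16):67/16):19/16,R:37/16):59/32,V:59/32)
total length: 395/16

PS,Q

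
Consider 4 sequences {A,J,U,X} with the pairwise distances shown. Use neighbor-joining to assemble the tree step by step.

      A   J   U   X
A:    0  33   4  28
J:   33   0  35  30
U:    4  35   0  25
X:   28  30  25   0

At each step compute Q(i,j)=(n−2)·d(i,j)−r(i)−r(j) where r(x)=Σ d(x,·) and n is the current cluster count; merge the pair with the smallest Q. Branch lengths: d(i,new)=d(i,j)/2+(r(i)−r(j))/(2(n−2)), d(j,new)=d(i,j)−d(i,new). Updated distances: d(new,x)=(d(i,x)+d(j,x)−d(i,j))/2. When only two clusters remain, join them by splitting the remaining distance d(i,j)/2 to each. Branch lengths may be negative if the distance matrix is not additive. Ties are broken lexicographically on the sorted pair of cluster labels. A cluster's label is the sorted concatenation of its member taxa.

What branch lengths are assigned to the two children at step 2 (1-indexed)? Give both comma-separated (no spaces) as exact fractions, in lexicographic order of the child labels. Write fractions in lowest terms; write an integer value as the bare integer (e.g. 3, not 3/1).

1. join A+U (d=4, Q=-121) ⇒ AU; edges |A|=9/4, |U|=7/4
  updated: d(AU,J)=32, d(AU,X)=49/2
2. join AU+J (d=32, Q=-173/2) ⇒ AJU; edges |AU|=53/4, |J|=75/4
  updated: d(AJU,X)=45/4
3. join AJU+X (d=45/4) ⇒ AJUX; edges |AJU|=45/8, |X|=45/8
final tree: (((A:9/4,U:7/4):53/4,J:75/4):45/8,X:45/8)
total length: 189/4

53/4,75/4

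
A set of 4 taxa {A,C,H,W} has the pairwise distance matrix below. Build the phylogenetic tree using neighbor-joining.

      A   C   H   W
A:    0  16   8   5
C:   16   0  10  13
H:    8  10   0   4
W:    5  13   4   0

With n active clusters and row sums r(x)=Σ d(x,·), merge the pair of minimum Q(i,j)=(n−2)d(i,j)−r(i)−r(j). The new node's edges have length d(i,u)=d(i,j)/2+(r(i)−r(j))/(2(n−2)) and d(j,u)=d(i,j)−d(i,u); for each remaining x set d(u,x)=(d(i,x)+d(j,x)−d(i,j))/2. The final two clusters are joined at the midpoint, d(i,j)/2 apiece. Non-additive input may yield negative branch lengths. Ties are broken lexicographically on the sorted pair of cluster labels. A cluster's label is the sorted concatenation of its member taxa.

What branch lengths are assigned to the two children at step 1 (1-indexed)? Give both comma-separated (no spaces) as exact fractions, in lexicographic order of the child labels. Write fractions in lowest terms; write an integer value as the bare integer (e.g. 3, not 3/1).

iteration 1: select A,W (d=5, Q=-41); attach at lengths (17/4, 3/4); label the merged cluster AW
  updated: d(AW,C)=12, d(AW,H)=7/2
iteration 2: select AW,C (d=12, Q=-51/2); attach at lengths (11/4, 37/4); label the merged cluster ACW
  updated: d(ACW,H)=3/4
iteration 3: select ACW,H (d=3/4); attach at lengths (3/8, 3/8); label the merged cluster ACHW
final tree: (((A:17/4,W:3/4):11/4,C:37/4):3/8,H:3/8)
total length: 71/4

17/4,3/4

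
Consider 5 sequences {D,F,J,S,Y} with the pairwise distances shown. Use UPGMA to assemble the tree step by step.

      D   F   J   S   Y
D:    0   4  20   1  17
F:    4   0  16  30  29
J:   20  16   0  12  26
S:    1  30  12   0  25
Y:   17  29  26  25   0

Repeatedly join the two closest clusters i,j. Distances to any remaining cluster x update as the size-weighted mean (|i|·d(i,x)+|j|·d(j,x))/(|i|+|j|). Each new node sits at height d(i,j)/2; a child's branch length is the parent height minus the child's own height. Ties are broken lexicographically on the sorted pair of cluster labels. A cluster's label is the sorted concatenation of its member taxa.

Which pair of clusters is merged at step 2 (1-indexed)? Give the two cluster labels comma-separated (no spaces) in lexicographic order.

DS,J

step 1: merge (D,S) at d=1; branch lengths D→1/2, S→1/2; new cluster DS
  updated: d(DS,F)=17, d(DS,J)=16, d(DS,Y)=21
step 2: merge (DS,J) at d=16; branch lengths DS→15/2, J→8; new cluster DJS
  updated: d(DJS,F)=50/3, d(DJS,Y)=68/3
step 3: merge (DJS,F) at d=50/3; branch lengths DJS→1/3, F→25/3; new cluster DFJS
  updated: d(DFJS,Y)=97/4
step 4: merge (DFJS,Y) at d=97/4; branch lengths DFJS→91/24, Y→97/8; new cluster DFJSY
final tree: ((((D:1/2,S:1/2):15/2,J:8):1/3,F:25/3):91/24,Y:97/8)
total length: 493/12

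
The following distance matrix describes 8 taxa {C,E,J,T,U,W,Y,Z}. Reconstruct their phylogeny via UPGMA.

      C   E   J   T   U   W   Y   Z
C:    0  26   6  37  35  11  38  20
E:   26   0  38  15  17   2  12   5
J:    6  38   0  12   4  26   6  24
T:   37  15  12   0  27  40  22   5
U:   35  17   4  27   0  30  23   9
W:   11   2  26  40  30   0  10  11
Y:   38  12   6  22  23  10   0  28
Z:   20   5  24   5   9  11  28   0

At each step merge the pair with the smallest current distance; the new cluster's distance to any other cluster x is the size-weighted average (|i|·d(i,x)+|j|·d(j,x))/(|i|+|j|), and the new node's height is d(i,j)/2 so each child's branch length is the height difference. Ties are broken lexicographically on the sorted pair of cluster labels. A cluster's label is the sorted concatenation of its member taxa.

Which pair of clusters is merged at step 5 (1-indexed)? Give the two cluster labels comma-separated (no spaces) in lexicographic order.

iteration 1: select E,W (d=2); attach at lengths (1, 1); label the merged cluster EW
  updated: d(C,EW)=37/2, d(EW,J)=32, d(EW,T)=55/2, d(EW,U)=47/2, d(EW,Y)=11, d(EW,Z)=8
iteration 2: select J,U (d=4); attach at lengths (2, 2); label the merged cluster JU
  updated: d(C,JU)=41/2, d(EW,JU)=111/4, d(JU,T)=39/2, d(JU,Y)=29/2, d(JU,Z)=33/2
iteration 3: select T,Z (d=5); attach at lengths (5/2, 5/2); label the merged cluster TZ
  updated: d(C,TZ)=57/2, d(EW,TZ)=71/4, d(JU,TZ)=18, d(TZ,Y)=25
iteration 4: select EW,Y (d=11); attach at lengths (9/2, 11/2); label the merged cluster EWY
  updated: d(C,EWY)=25, d(EWY,JU)=70/3, d(EWY,TZ)=121/6
iteration 5: select JU,TZ (d=18); attach at lengths (7, 13/2); label the merged cluster JTUZ
  updated: d(C,JTUZ)=49/2, d(EWY,JTUZ)=87/4
iteration 6: select EWY,JTUZ (d=87/4); attach at lengths (43/8, 15/8); label the merged cluster EJTUWYZ
  updated: d(C,EJTUWYZ)=173/7
iteration 7: select C,EJTUWYZ (d=173/7); attach at lengths (173/14, 83/56); label the merged cluster CEJTUWYZ
final tree: (C:173/14,(((E:1,W:1):9/2,Y:11/2):43/8,((J:2,U:2):7,(T:5/2,Z:5/2):13/2):15/8):83/56)
total length: 3113/56

JU,TZ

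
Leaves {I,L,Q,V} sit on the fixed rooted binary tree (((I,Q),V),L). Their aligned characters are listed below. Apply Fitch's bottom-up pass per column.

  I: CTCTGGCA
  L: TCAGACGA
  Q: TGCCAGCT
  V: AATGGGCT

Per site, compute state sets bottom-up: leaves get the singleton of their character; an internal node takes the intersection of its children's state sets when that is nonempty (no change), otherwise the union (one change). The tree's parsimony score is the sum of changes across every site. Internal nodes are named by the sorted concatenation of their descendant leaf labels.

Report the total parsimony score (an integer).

site 0, node IQ: I={C} ∪ Q={T} → {C,T} (+1)
site 0, node IQV: IQ={C,T} ∪ V={A} → {A,C,T} (+1)
site 0, node ILQV: IQV={A,C,T} ∩ L={T} → {T} (+0)
site 1, node IQ: I={T} ∪ Q={G} → {G,T} (+1)
site 1, node IQV: IQ={G,T} ∪ V={A} → {A,G,T} (+1)
site 1, node ILQV: IQV={A,G,T} ∪ L={C} → {A,C,G,T} (+1)
site 2, node IQ: I={C} ∩ Q={C} → {C} (+0)
site 2, node IQV: IQ={C} ∪ V={T} → {C,T} (+1)
site 2, node ILQV: IQV={C,T} ∪ L={A} → {A,C,T} (+1)
site 3, node IQ: I={T} ∪ Q={C} → {C,T} (+1)
site 3, node IQV: IQ={C,T} ∪ V={G} → {C,G,T} (+1)
site 3, node ILQV: IQV={C,G,T} ∩ L={G} → {G} (+0)
site 4, node IQ: I={G} ∪ Q={A} → {A,G} (+1)
site 4, node IQV: IQ={A,G} ∩ V={G} → {G} (+0)
site 4, node ILQV: IQV={G} ∪ L={A} → {A,G} (+1)
site 5, node IQ: I={G} ∩ Q={G} → {G} (+0)
site 5, node IQV: IQ={G} ∩ V={G} → {G} (+0)
site 5, node ILQV: IQV={G} ∪ L={C} → {C,G} (+1)
site 6, node IQ: I={C} ∩ Q={C} → {C} (+0)
site 6, node IQV: IQ={C} ∩ V={C} → {C} (+0)
site 6, node ILQV: IQV={C} ∪ L={G} → {C,G} (+1)
site 7, node IQ: I={A} ∪ Q={T} → {A,T} (+1)
site 7, node IQV: IQ={A,T} ∩ V={T} → {T} (+0)
site 7, node ILQV: IQV={T} ∪ L={A} → {A,T} (+1)
per-site changes: [2, 3, 2, 2, 2, 1, 1, 2]; total = 15

15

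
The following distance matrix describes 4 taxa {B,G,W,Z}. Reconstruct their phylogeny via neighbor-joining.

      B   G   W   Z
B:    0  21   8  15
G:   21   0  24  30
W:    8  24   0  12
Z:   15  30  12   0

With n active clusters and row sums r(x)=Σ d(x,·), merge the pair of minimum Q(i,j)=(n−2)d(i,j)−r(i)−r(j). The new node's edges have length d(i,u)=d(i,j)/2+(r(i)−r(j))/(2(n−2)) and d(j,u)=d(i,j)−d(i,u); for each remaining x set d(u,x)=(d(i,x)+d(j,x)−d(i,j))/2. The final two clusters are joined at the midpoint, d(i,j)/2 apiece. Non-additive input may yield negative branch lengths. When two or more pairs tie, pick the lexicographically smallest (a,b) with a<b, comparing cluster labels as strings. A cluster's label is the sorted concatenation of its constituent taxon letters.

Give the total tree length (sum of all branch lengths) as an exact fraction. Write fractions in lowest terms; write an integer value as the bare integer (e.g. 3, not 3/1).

iteration 1: select B,G (d=21, Q=-77); attach at lengths (11/4, 73/4); label the merged cluster BG
  updated: d(BG,W)=11/2, d(BG,Z)=12
iteration 2: select BG,W (d=11/2, Q=-59/2); attach at lengths (11/4, 11/4); label the merged cluster BGW
  updated: d(BGW,Z)=37/4
iteration 3: select BGW,Z (d=37/4); attach at lengths (37/8, 37/8); label the merged cluster BGWZ
final tree: (((B:11/4,G:73/4):11/4,W:11/4):37/8,Z:37/8)
total length: 143/4

143/4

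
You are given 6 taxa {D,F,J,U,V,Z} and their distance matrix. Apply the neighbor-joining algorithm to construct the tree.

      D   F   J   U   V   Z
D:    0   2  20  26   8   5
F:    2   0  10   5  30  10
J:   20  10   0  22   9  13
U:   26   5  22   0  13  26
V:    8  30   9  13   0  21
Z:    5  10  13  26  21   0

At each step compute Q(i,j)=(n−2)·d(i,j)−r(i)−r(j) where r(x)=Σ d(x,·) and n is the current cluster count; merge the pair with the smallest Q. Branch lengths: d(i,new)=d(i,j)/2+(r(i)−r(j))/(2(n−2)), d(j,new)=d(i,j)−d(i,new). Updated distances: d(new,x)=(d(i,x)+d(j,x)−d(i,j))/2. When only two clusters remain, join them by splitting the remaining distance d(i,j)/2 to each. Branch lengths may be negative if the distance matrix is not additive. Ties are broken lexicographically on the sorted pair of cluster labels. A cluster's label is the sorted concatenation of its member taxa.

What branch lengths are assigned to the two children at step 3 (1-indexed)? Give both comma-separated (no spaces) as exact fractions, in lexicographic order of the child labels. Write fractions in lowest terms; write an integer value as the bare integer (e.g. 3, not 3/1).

step 1: merge (F,U) at d=5, Q=-129; branch lengths F→-15/8, U→55/8; new cluster FU
  updated: d(D,FU)=23/2, d(FU,J)=27/2, d(FU,V)=19, d(FU,Z)=31/2
step 2: merge (J,V) at d=9, Q=-171/2; branch lengths J→17/4, V→19/4; new cluster JV
  updated: d(D,JV)=19/2, d(FU,JV)=47/4, d(JV,Z)=25/2
step 3: merge (D,Z) at d=5, Q=-49; branch lengths D→3/4, Z→17/4; new cluster DZ
  updated: d(DZ,FU)=11, d(DZ,JV)=17/2
step 4: merge (DZ,FU) at d=11, Q=-125/4; branch lengths DZ→31/8, FU→57/8; new cluster DFUZ
  updated: d(DFUZ,JV)=37/8
step 5: merge (DFUZ,JV) at d=37/8; branch lengths DFUZ→37/16, JV→37/16; new cluster DFJUVZ
final tree: (((D:3/4,Z:17/4):31/8,(F:-15/8,U:55/8):57/8):37/16,(J:17/4,V:19/4):37/16)
total length: 277/8

3/4,17/4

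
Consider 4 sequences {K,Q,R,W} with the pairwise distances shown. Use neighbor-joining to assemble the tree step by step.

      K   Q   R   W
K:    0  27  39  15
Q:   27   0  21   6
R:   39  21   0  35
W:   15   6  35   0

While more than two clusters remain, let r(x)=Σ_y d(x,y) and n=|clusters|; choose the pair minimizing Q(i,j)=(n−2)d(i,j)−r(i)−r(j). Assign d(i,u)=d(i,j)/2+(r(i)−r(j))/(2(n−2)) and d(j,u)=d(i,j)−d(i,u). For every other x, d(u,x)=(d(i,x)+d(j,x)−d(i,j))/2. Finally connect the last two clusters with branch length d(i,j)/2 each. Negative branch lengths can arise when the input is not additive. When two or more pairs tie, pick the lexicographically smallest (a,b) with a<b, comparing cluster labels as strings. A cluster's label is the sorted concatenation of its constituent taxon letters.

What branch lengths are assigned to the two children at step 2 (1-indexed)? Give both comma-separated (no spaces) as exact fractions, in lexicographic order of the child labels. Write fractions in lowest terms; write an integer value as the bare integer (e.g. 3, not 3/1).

1. join K+W (d=15, Q=-107) ⇒ KW; edges |K|=55/4, |W|=5/4
  updated: d(KW,Q)=9, d(KW,R)=59/2
2. join KW+Q (d=9, Q=-119/2) ⇒ KQW; edges |KW|=35/4, |Q|=1/4
  updated: d(KQW,R)=83/4
3. join KQW+R (d=83/4) ⇒ KQRW; edges |KQW|=83/8, |R|=83/8
final tree: (((K:55/4,W:5/4):35/4,Q:1/4):83/8,R:83/8)
total length: 179/4

35/4,1/4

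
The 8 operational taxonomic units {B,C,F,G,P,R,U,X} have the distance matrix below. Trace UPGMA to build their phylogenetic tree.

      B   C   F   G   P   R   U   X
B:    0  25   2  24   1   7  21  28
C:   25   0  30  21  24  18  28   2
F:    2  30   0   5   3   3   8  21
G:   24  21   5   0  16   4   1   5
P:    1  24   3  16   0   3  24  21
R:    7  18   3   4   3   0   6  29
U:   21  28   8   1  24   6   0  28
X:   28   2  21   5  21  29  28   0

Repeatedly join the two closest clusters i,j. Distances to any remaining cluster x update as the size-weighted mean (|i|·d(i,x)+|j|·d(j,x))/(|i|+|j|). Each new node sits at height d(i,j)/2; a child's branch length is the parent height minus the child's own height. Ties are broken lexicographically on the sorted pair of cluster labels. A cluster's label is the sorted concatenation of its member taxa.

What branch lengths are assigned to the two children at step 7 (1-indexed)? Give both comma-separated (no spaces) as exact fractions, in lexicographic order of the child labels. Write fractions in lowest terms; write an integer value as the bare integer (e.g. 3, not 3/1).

iteration 1: select B,P (d=1); attach at lengths (1/2, 1/2); label the merged cluster BP
  updated: d(BP,C)=49/2, d(BP,F)=5/2, d(BP,G)=20, d(BP,R)=5, d(BP,U)=45/2, d(BP,X)=49/2
iteration 2: select G,U (d=1); attach at lengths (1/2, 1/2); label the merged cluster GU
  updated: d(BP,GU)=85/4, d(C,GU)=49/2, d(F,GU)=13/2, d(GU,R)=5, d(GU,X)=33/2
iteration 3: select C,X (d=2); attach at lengths (1, 1); label the merged cluster CX
  updated: d(BP,CX)=49/2, d(CX,F)=51/2, d(CX,GU)=41/2, d(CX,R)=47/2
iteration 4: select BP,F (d=5/2); attach at lengths (3/4, 5/4); label the merged cluster BFP
  updated: d(BFP,CX)=149/6, d(BFP,GU)=49/3, d(BFP,R)=13/3
iteration 5: select BFP,R (d=13/3); attach at lengths (11/12, 13/6); label the merged cluster BFPR
  updated: d(BFPR,CX)=49/2, d(BFPR,GU)=27/2
iteration 6: select BFPR,GU (d=27/2); attach at lengths (55/12, 25/4); label the merged cluster BFGPRU
  updated: d(BFGPRU,CX)=139/6
iteration 7: select BFGPRU,CX (d=139/6); attach at lengths (29/6, 127/12); label the merged cluster BCFGPRUX
final tree: (((((B:1/2,P:1/2):3/4,F:5/4):11/12,R:13/6):55/12,(G:1/2,U:1/2):25/4):29/6,(C:1,X:1):127/12)
total length: 106/3

29/6,127/12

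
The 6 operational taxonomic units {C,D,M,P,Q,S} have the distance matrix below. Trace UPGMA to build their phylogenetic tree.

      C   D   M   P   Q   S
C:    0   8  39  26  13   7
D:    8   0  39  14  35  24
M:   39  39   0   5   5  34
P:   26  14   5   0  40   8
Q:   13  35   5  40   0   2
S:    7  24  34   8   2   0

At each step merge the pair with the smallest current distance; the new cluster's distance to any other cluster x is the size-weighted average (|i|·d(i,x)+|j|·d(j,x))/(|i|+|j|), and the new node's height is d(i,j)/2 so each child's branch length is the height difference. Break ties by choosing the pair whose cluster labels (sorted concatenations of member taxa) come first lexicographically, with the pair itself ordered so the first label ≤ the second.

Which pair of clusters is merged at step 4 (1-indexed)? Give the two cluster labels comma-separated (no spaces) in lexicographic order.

CD,QS

1. join Q+S (d=2) ⇒ QS; edges |Q|=1, |S|=1
  updated: d(C,QS)=10, d(D,QS)=59/2, d(M,QS)=39/2, d(P,QS)=24
2. join M+P (d=5) ⇒ MP; edges |M|=5/2, |P|=5/2
  updated: d(C,MP)=65/2, d(D,MP)=53/2, d(MP,QS)=87/4
3. join C+D (d=8) ⇒ CD; edges |C|=4, |D|=4
  updated: d(CD,MP)=59/2, d(CD,QS)=79/4
4. join CD+QS (d=79/4) ⇒ CDQS; edges |CD|=47/8, |QS|=71/8
  updated: d(CDQS,MP)=205/8
5. join CDQS+MP (d=205/8) ⇒ CDMPQS; edges |CDQS|=47/16, |MP|=165/16
final tree: (((C:4,D:4):47/8,(Q:1,S:1):71/8):47/16,(M:5/2,P:5/2):165/16)
total length: 43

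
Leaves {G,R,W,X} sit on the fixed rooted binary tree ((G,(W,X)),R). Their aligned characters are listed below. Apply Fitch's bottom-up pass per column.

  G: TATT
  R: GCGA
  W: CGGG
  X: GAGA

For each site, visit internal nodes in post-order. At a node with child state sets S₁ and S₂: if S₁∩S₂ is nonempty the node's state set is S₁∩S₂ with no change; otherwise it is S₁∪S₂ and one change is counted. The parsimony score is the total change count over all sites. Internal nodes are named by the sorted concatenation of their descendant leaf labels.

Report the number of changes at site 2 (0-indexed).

site 0, node WX: W={C} ∪ X={G} → {C,G} (+1)
site 0, node GWX: G={T} ∪ WX={C,G} → {C,G,T} (+1)
site 0, node GRWX: GWX={C,G,T} ∩ R={G} → {G} (+0)
site 1, node WX: W={G} ∪ X={A} → {A,G} (+1)
site 1, node GWX: G={A} ∩ WX={A,G} → {A} (+0)
site 1, node GRWX: GWX={A} ∪ R={C} → {A,C} (+1)
site 2, node WX: W={G} ∩ X={G} → {G} (+0)
site 2, node GWX: G={T} ∪ WX={G} → {G,T} (+1)
site 2, node GRWX: GWX={G,T} ∩ R={G} → {G} (+0)
site 3, node WX: W={G} ∪ X={A} → {A,G} (+1)
site 3, node GWX: G={T} ∪ WX={A,G} → {A,G,T} (+1)
site 3, node GRWX: GWX={A,G,T} ∩ R={A} → {A} (+0)
per-site changes: [2, 2, 1, 2]; total = 7

1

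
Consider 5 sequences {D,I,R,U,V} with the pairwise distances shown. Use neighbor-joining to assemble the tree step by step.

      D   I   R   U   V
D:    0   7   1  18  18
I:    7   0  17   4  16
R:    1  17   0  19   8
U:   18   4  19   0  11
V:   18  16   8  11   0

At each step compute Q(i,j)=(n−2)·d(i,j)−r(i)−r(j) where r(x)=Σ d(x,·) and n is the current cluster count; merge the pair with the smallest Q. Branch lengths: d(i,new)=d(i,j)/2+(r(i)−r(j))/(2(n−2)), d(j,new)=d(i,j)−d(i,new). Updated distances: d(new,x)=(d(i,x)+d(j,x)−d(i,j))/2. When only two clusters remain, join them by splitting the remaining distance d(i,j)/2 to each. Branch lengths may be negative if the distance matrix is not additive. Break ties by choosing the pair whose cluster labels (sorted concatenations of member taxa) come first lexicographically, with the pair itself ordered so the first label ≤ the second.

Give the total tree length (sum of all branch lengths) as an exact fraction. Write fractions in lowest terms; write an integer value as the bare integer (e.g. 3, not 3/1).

187/8

iteration 1: select D,R (d=1, Q=-86); attach at lengths (1/3, 2/3); label the merged cluster DR
  updated: d(DR,I)=23/2, d(DR,U)=18, d(DR,V)=25/2
iteration 2: select DR,V (d=25/2, Q=-113/2); attach at lengths (55/8, 45/8); label the merged cluster DRV
  updated: d(DRV,I)=15/2, d(DRV,U)=33/4
iteration 3: select DRV,I (d=15/2, Q=-79/4); attach at lengths (47/8, 13/8); label the merged cluster DIRV
  updated: d(DIRV,U)=19/8
iteration 4: select DIRV,U (d=19/8); attach at lengths (19/16, 19/16); label the merged cluster DIRUV
final tree: ((((D:1/3,R:2/3):55/8,V:45/8):47/8,I:13/8):19/16,U:19/16)
total length: 187/8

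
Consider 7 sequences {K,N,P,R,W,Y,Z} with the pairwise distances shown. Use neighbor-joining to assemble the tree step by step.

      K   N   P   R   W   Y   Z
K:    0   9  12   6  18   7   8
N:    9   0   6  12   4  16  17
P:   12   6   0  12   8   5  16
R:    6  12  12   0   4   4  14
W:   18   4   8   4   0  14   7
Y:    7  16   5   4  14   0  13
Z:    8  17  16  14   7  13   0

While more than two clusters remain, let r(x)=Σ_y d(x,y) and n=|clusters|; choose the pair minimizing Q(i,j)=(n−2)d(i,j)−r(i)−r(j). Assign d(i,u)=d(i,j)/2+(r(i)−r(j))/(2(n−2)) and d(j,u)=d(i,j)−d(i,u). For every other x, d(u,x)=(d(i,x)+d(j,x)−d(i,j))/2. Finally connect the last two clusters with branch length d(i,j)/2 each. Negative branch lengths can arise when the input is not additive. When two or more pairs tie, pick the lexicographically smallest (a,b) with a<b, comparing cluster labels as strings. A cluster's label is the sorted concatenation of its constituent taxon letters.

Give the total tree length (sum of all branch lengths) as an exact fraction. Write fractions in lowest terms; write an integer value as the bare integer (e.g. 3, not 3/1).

451/16

step 1: merge (N,W) at d=4, Q=-99; branch lengths N→29/10, W→11/10; new cluster NW
  updated: d(K,NW)=23/2, d(NW,P)=5, d(NW,R)=6, d(NW,Y)=13, d(NW,Z)=10
step 2: merge (NW,P) at d=5, Q=-151/2; branch lengths NW→31/16, P→49/16; new cluster NPW
  updated: d(K,NPW)=37/4, d(NPW,R)=13/2, d(NPW,Y)=13/2, d(NPW,Z)=21/2
step 3: merge (K,Z) at d=8, Q=-207/4; branch lengths K→35/24, Z→157/24; new cluster KZ
  updated: d(KZ,NPW)=47/8, d(KZ,R)=6, d(KZ,Y)=6
step 4: merge (KZ,NPW) at d=47/8, Q=-25; branch lengths KZ→43/16, NPW→51/16; new cluster KNPWZ
  updated: d(KNPWZ,R)=53/16, d(KNPWZ,Y)=53/16
step 5: merge (KNPWZ,R) at d=53/16, Q=-85/8; branch lengths KNPWZ→21/16, R→2; new cluster KNPRWZ
  updated: d(KNPRWZ,Y)=2
step 6: merge (KNPRWZ,Y) at d=2; branch lengths KNPRWZ→1, Y→1; new cluster KNPRWYZ
final tree: ((((K:35/24,Z:157/24):43/16,((N:29/10,W:11/10):31/16,P:49/16):51/16):21/16,R:2):1,Y:1)
total length: 451/16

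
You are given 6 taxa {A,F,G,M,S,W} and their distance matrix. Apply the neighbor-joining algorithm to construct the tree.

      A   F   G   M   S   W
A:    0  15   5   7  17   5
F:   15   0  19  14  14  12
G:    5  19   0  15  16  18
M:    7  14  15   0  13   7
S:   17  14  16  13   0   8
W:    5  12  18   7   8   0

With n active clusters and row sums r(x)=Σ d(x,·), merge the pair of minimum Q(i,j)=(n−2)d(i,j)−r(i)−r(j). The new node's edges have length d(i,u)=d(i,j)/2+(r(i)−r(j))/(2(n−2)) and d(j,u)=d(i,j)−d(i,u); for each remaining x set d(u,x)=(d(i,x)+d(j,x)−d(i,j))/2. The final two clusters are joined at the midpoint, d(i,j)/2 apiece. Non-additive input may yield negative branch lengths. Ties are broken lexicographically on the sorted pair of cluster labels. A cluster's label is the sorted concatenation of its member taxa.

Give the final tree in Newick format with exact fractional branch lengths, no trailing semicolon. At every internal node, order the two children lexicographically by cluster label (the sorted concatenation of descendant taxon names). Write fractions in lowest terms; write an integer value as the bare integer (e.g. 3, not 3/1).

step 1: merge (A,G) at d=5, Q=-102; branch lengths A→-1/2, G→11/2; new cluster AG
  updated: d(AG,F)=29/2, d(AG,M)=17/2, d(AG,S)=14, d(AG,W)=9
step 2: merge (AG,M) at d=17/2, Q=-63; branch lengths AG→29/6, M→11/3; new cluster AGM
  updated: d(AGM,F)=10, d(AGM,S)=37/4, d(AGM,W)=15/4
step 3: merge (AGM,W) at d=15/4, Q=-157/4; branch lengths AGM→27/16, W→33/16; new cluster AGMW
  updated: d(AGMW,F)=73/8, d(AGMW,S)=27/4
step 4: merge (AGMW,F) at d=73/8, Q=-239/8; branch lengths AGMW→15/16, F→131/16; new cluster AFGMW
  updated: d(AFGMW,S)=93/16
step 5: merge (AFGMW,S) at d=93/16; branch lengths AFGMW→93/32, S→93/32; new cluster AFGMSW
final tree: (((((A:-1/2,G:11/2):29/6,M:11/3):27/16,W:33/16):15/16,F:131/16):93/32,S:93/32)
total length: 515/16

(((((A:-1/2,G:11/2):29/6,M:11/3):27/16,W:33/16):15/16,F:131/16):93/32,S:93/32)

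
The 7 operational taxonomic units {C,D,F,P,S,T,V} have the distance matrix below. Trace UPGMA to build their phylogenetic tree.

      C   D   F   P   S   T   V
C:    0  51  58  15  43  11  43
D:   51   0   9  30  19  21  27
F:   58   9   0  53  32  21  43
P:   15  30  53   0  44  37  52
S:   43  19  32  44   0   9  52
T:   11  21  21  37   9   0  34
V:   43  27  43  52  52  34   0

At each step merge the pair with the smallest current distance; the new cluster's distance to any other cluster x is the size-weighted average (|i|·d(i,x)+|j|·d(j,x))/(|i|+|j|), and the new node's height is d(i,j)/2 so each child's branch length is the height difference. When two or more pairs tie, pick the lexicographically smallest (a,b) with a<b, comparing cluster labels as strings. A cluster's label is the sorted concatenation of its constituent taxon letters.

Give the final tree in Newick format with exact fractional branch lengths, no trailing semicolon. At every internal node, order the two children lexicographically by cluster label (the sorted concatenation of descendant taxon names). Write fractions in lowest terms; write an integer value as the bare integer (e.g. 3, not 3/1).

iteration 1: select D,F (d=9); attach at lengths (9/2, 9/2); label the merged cluster DF
  updated: d(C,DF)=109/2, d(DF,P)=83/2, d(DF,S)=51/2, d(DF,T)=21, d(DF,V)=35
iteration 2: select S,T (d=9); attach at lengths (9/2, 9/2); label the merged cluster ST
  updated: d(C,ST)=27, d(DF,ST)=93/4, d(P,ST)=81/2, d(ST,V)=43
iteration 3: select C,P (d=15); attach at lengths (15/2, 15/2); label the merged cluster CP
  updated: d(CP,DF)=48, d(CP,ST)=135/4, d(CP,V)=95/2
iteration 4: select DF,ST (d=93/4); attach at lengths (57/8, 57/8); label the merged cluster DFST
  updated: d(CP,DFST)=327/8, d(DFST,V)=39
iteration 5: select DFST,V (d=39); attach at lengths (63/8, 39/2); label the merged cluster DFSTV
  updated: d(CP,DFSTV)=211/5
iteration 6: select CP,DFSTV (d=211/5); attach at lengths (68/5, 8/5); label the merged cluster CDFPSTV
final tree: ((C:15/2,P:15/2):68/5,(((D:9/2,F:9/2):57/8,(S:9/2,T:9/2):57/8):63/8,V:39/2):8/5)
total length: 3593/40

((C:15/2,P:15/2):68/5,(((D:9/2,F:9/2):57/8,(S:9/2,T:9/2):57/8):63/8,V:39/2):8/5)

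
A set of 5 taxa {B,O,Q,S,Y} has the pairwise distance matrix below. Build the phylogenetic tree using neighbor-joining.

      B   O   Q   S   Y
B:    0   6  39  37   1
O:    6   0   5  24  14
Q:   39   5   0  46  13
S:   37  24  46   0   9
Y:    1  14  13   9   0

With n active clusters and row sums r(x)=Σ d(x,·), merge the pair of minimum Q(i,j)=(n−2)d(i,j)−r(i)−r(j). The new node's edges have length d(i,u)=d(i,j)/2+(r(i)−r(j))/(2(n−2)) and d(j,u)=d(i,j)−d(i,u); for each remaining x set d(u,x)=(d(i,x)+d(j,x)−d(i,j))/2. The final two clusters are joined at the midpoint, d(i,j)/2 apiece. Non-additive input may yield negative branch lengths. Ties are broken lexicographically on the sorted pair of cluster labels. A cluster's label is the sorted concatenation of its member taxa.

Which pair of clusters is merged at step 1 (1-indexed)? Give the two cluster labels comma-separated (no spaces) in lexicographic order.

O,Q

step 1: merge (O,Q) at d=5, Q=-137; branch lengths O→-13/2, Q→23/2; new cluster OQ
  updated: d(B,OQ)=20, d(OQ,S)=65/2, d(OQ,Y)=11
step 2: merge (B,OQ) at d=20, Q=-163/2; branch lengths B→69/8, OQ→91/8; new cluster BOQ
  updated: d(BOQ,S)=99/4, d(BOQ,Y)=-4
step 3: merge (BOQ,S) at d=99/4, Q=-119/4; branch lengths BOQ→47/8, S→151/8; new cluster BOQS
  updated: d(BOQS,Y)=-79/8
step 4: merge (BOQS,Y) at d=-79/8; branch lengths BOQS→-79/16, Y→-79/16; new cluster BOQSY
final tree: (((B:69/8,(O:-13/2,Q:23/2):91/8):47/8,S:151/8):-79/16,Y:-79/16)
total length: 319/8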